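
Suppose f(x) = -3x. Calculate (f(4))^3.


-1728


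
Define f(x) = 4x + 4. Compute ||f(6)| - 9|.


f(6) = 28
|28| = 28
|28 - 9| = 19

19


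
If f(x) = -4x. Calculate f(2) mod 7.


f(2) = -8
-8 mod 7 = 6

6


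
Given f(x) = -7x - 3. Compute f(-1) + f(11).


f(-1) = 4
f(11) = -80
Sum = -76

-76


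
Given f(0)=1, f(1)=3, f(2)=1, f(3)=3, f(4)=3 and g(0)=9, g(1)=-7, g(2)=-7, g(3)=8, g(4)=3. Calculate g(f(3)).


f(3) = 3
g(3) = 8

8


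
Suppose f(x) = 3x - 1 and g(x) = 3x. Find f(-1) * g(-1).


f(-1) = -4
g(-1) = -3
Product = 12

12


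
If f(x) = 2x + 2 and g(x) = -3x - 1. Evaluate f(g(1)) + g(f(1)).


f(g(1)) = -6
g(f(1)) = -13
Sum = -19

-19


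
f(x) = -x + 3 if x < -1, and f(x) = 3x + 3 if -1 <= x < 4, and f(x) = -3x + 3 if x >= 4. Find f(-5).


-5 satisfies x < -1
f(-5) = 8

8


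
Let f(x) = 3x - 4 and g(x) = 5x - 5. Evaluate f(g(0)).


g(0) = -5
f(-5) = -19

-19


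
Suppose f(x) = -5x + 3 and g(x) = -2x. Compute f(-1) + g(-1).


10


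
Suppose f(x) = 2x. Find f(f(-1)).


f(-1) = -2
f(-2) = -4

-4


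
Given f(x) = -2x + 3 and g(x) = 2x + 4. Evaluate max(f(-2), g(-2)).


7


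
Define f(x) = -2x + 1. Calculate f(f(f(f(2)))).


f(2) = -3
f(-3) = 7
f(7) = -13
f(-13) = 27

27


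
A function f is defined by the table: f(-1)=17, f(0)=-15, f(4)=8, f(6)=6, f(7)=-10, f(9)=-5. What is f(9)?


Reading from the table at x = 9

-5


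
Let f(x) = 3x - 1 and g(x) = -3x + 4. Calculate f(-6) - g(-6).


f(-6) = -19
g(-6) = 22
Difference = -41

-41


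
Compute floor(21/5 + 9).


13


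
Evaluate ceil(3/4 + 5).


3/4 = 0.75
0.75 + 5 = 5.75
ceil(5.75) = 6

6


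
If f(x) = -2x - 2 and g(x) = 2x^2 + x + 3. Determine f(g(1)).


-14


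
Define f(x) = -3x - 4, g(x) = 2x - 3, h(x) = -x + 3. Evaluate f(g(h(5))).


h(5) = -2
g(-2) = -7
f(-7) = 17

17


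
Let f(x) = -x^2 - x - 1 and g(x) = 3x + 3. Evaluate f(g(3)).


-157


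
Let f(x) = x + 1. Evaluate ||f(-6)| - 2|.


f(-6) = -5
|-5| = 5
|5 - 2| = 3

3


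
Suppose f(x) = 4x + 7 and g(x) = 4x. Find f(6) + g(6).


f(6) = 31
g(6) = 24
Sum = 55

55


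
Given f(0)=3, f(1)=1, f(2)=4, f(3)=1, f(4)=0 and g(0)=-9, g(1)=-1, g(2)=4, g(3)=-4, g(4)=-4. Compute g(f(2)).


-4


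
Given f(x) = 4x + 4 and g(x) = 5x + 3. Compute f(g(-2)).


g(-2) = -7
f(-7) = -24

-24


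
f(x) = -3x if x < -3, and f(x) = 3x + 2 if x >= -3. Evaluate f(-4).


12


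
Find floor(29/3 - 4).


29/3 = 9.6667
9.6667 - 4 = 5.6667
floor(5.6667) = 5

5


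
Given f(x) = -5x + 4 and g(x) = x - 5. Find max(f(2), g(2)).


f(2) = -6
g(2) = -3
max = -3

-3


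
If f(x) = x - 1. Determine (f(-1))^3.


f(-1) = -2
(-2)^3 = -8

-8


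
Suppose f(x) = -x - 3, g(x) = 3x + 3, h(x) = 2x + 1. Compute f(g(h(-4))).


15


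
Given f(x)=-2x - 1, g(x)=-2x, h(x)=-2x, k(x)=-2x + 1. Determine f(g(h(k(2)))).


23


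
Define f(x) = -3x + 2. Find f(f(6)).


f(6) = -16
f(-16) = 50

50


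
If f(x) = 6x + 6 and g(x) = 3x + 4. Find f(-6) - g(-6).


f(-6) = -30
g(-6) = -14
Difference = -16

-16


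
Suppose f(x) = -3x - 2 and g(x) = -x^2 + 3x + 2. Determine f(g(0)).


g(0) = 2
f(2) = -8

-8


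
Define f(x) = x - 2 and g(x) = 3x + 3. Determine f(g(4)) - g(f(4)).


f(g(4)) = 13
g(f(4)) = 9
Difference = 4

4


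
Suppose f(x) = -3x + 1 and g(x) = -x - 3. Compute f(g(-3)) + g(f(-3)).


f(g(-3)) = 1
g(f(-3)) = -13
Sum = -12

-12


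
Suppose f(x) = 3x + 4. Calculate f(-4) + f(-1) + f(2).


f(-4) = -8
f(-1) = 1
f(2) = 10
Sum = 3

3


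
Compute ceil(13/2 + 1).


13/2 = 6.5
6.5 + 1 = 7.5
ceil(7.5) = 8

8


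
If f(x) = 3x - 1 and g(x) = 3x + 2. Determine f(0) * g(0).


f(0) = -1
g(0) = 2
Product = -2

-2


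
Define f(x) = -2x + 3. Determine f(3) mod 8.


f(3) = -3
-3 mod 8 = 5

5


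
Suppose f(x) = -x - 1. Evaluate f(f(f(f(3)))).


f(3) = -4
f(-4) = 3
f(3) = -4
f(-4) = 3

3


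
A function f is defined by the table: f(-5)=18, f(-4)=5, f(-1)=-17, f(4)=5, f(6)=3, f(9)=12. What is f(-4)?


5


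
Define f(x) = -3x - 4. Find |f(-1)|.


1


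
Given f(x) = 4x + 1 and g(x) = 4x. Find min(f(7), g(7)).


28


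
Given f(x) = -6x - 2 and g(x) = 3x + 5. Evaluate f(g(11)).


g(11) = 38
f(38) = -230

-230


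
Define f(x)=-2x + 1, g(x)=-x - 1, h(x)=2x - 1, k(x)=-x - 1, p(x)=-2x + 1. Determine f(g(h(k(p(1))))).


1


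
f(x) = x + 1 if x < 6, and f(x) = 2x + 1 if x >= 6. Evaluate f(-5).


-5 satisfies x < 6
f(-5) = -4

-4


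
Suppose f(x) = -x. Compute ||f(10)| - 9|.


f(10) = -10
|-10| = 10
|10 - 9| = 1

1


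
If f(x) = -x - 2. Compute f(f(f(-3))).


f(-3) = 1
f(1) = -3
f(-3) = 1

1


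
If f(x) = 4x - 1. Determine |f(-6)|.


f(-6) = -25
|-25| = 25

25


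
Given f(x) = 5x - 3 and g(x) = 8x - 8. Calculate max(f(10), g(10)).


72


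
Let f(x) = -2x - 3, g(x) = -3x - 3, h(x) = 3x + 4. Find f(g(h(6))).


h(6) = 22
g(22) = -69
f(-69) = 135

135


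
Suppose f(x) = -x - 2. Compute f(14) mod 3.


f(14) = -16
-16 mod 3 = 2

2


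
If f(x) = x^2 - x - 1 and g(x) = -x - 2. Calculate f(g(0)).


g(0) = -2
f(-2) = 1*(-2)^2 - 1*(-2) - 1 = 5

5


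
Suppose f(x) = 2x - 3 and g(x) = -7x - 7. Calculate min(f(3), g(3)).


-28


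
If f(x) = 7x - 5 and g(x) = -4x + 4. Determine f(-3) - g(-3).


f(-3) = -26
g(-3) = 16
Difference = -42

-42


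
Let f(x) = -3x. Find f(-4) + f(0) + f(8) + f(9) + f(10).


f(-4) = 12
f(0) = 0
f(8) = -24
f(9) = -27
f(10) = -30
Sum = -69

-69


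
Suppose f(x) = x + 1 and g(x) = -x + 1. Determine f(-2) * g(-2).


-3


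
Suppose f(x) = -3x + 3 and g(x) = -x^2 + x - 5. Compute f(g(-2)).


36


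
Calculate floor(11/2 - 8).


11/2 = 5.5
5.5 - 8 = -2.5
floor(-2.5) = -3

-3


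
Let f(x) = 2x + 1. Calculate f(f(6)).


27


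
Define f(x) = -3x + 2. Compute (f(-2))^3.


f(-2) = 8
(8)^3 = 512

512


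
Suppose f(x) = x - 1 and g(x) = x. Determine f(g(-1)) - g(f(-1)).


f(g(-1)) = -2
g(f(-1)) = -2
Difference = 0

0


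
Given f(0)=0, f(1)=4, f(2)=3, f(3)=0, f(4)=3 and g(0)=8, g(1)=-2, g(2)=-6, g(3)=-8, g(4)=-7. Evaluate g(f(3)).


8


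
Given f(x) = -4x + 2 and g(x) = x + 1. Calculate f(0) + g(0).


3


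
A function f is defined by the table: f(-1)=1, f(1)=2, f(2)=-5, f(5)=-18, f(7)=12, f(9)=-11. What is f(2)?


Reading from the table at x = 2

-5


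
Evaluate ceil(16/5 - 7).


16/5 = 3.2
3.2 - 7 = -3.8
ceil(-3.8) = -3

-3


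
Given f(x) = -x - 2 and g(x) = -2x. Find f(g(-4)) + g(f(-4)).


f(g(-4)) = -10
g(f(-4)) = -4
Sum = -14

-14


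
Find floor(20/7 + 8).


10


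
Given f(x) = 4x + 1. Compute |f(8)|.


f(8) = 33
|33| = 33

33


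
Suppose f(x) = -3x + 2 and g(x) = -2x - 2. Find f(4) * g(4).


f(4) = -10
g(4) = -10
Product = 100

100


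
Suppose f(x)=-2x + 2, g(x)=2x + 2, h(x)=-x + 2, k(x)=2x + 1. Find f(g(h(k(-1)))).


-14


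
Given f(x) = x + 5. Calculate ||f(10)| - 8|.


f(10) = 15
|15| = 15
|15 - 8| = 7

7


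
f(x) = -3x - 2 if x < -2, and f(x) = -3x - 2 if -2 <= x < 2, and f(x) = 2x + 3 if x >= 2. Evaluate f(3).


9


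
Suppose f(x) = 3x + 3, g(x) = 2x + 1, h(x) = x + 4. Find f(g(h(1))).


36


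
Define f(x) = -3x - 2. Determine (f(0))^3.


f(0) = -2
(-2)^3 = -8

-8


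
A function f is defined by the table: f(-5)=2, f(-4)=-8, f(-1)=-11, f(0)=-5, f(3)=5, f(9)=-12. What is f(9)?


Reading from the table at x = 9

-12


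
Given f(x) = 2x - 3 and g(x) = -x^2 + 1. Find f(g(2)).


g(2) = -3
f(-3) = -9

-9


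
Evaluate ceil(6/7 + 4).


6/7 = 0.8571
0.8571 + 4 = 4.8571
ceil(4.8571) = 5

5


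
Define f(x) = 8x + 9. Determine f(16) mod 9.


f(16) = 137
137 mod 9 = 2

2


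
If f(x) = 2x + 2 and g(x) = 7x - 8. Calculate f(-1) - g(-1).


f(-1) = 0
g(-1) = -15
Difference = 15

15


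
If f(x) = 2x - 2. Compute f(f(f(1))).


-6


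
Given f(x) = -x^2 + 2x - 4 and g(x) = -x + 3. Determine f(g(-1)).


-12


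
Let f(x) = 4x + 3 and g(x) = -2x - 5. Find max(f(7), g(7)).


f(7) = 31
g(7) = -19
max = 31

31


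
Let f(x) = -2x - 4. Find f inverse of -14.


Solve -2x - 4 = -14
x = (-14 + 4) / (-2) = 5

5


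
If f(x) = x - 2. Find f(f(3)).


f(3) = 1
f(1) = -1

-1


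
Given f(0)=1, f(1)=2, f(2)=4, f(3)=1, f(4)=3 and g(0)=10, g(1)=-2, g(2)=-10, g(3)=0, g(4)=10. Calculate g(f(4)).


0


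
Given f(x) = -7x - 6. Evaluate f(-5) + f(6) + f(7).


f(-5) = 29
f(6) = -48
f(7) = -55
Sum = -74

-74


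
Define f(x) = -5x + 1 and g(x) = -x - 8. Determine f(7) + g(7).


f(7) = -34
g(7) = -15
Sum = -49

-49


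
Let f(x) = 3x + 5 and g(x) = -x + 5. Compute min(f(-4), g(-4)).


f(-4) = -7
g(-4) = 9
min = -7

-7


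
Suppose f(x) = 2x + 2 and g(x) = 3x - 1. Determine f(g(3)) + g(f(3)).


f(g(3)) = 18
g(f(3)) = 23
Sum = 41

41


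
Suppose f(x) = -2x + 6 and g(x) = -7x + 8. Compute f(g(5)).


g(5) = -27
f(-27) = 60

60


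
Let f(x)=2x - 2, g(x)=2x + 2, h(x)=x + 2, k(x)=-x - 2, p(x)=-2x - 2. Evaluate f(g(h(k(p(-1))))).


p(-1) = 0
k(0) = -2
h(-2) = 0
g(0) = 2
f(2) = 2

2


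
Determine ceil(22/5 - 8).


22/5 = 4.4
4.4 - 8 = -3.6
ceil(-3.6) = -3

-3


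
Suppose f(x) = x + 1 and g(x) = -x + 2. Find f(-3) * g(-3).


f(-3) = -2
g(-3) = 5
Product = -10

-10


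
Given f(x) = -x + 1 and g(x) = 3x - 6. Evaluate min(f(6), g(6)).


f(6) = -5
g(6) = 12
min = -5

-5


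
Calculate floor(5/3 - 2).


5/3 = 1.6667
1.6667 - 2 = -0.3333
floor(-0.3333) = -1

-1


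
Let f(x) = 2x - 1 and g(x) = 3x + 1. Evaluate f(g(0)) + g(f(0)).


f(g(0)) = 1
g(f(0)) = -2
Sum = -1

-1


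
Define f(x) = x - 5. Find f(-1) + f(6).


-5


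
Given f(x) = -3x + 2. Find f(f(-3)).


f(-3) = 11
f(11) = -31

-31


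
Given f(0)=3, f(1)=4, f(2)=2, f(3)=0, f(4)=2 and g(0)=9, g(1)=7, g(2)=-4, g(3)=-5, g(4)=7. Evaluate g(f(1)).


f(1) = 4
g(4) = 7

7


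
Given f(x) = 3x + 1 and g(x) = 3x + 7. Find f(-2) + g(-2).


-4


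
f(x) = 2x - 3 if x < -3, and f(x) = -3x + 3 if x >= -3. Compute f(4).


4 satisfies x >= -3
f(4) = -9

-9


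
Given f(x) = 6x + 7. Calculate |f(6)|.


f(6) = 43
|43| = 43

43


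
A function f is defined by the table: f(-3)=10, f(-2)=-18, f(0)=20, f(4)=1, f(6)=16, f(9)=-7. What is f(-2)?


Reading from the table at x = -2

-18


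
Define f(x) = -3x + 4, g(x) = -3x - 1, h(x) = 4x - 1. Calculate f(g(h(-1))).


h(-1) = -5
g(-5) = 14
f(14) = -38

-38


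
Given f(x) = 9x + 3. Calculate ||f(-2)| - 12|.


f(-2) = -15
|-15| = 15
|15 - 12| = 3

3


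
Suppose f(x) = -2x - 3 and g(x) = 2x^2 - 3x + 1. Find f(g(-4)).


-93


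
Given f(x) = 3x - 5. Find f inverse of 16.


7


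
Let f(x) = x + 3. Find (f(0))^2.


f(0) = 3
(3)^2 = 9

9


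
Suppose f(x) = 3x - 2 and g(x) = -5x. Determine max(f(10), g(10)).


f(10) = 28
g(10) = -50
max = 28

28


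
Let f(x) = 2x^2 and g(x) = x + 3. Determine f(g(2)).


g(2) = 5
f(5) = 2*(5)^2 = 50

50


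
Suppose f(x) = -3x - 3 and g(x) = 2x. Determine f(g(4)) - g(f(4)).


f(g(4)) = -27
g(f(4)) = -30
Difference = 3

3


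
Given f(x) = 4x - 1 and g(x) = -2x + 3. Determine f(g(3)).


-13


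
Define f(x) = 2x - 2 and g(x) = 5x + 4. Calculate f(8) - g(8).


f(8) = 14
g(8) = 44
Difference = -30

-30


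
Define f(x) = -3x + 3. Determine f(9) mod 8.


0


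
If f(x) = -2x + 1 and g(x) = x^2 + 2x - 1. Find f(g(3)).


-27


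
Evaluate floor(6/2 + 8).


6/2 = 3
3 + 8 = 11
floor(11) = 11

11


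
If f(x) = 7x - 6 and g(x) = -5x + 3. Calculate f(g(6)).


g(6) = -27
f(-27) = -195

-195


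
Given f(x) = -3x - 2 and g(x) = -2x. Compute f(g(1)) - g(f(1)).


f(g(1)) = 4
g(f(1)) = 10
Difference = -6

-6


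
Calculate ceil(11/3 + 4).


11/3 = 3.6667
3.6667 + 4 = 7.6667
ceil(7.6667) = 8

8


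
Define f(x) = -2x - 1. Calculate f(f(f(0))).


f(0) = -1
f(-1) = 1
f(1) = -3

-3


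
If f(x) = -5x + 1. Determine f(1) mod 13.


9


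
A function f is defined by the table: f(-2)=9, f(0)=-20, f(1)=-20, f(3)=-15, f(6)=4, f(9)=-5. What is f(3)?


Reading from the table at x = 3

-15


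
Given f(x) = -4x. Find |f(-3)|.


f(-3) = 12
|12| = 12

12


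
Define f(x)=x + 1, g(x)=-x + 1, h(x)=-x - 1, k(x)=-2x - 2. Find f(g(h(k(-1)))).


3


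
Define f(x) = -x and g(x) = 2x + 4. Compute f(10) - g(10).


f(10) = -10
g(10) = 24
Difference = -34

-34


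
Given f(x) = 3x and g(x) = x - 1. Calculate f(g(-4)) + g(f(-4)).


-28


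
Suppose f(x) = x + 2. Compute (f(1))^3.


27


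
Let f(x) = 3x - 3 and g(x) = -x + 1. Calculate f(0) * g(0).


f(0) = -3
g(0) = 1
Product = -3

-3


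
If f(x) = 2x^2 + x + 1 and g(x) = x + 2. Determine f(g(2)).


g(2) = 4
f(4) = 2*(4)^2 + 1*(4) + 1 = 37

37


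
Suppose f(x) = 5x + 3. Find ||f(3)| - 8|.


10


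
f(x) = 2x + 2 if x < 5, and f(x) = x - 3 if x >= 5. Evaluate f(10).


10 satisfies x >= 5
f(10) = 7

7


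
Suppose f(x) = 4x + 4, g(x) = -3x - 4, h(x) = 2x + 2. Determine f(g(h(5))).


h(5) = 12
g(12) = -40
f(-40) = -156

-156


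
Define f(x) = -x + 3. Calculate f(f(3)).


f(3) = 0
f(0) = 3

3


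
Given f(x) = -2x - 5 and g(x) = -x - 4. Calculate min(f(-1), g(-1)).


f(-1) = -3
g(-1) = -3
min = -3

-3


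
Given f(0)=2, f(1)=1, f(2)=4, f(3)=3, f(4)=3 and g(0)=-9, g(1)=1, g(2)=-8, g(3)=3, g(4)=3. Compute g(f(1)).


f(1) = 1
g(1) = 1

1


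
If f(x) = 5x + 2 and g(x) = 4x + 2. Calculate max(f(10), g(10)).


52


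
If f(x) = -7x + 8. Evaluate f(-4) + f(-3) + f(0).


f(-4) = 36
f(-3) = 29
f(0) = 8
Sum = 73

73


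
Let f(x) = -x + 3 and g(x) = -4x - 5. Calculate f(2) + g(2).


f(2) = 1
g(2) = -13
Sum = -12

-12


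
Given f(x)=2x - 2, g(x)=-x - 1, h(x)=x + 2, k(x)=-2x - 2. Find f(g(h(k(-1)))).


k(-1) = 0
h(0) = 2
g(2) = -3
f(-3) = -8

-8


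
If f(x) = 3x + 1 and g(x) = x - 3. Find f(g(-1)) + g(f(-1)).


-16


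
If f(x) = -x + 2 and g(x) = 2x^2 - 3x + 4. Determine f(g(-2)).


g(-2) = 18
f(18) = -16

-16


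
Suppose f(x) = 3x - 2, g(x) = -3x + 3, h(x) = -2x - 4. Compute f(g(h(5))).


h(5) = -14
g(-14) = 45
f(45) = 133

133


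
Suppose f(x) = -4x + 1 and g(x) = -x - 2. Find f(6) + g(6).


-31


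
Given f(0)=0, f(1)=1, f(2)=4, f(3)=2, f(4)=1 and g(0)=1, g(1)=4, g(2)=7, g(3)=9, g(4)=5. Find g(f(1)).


4


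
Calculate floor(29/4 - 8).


29/4 = 7.25
7.25 - 8 = -0.75
floor(-0.75) = -1

-1


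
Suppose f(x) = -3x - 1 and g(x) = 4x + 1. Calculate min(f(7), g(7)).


f(7) = -22
g(7) = 29
min = -22

-22


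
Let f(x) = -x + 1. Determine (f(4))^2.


f(4) = -3
(-3)^2 = 9

9


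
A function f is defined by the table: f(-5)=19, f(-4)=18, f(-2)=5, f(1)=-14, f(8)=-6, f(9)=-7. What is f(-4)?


Reading from the table at x = -4

18


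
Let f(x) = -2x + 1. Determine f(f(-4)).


f(-4) = 9
f(9) = -17

-17


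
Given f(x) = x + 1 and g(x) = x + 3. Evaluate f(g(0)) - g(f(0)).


f(g(0)) = 4
g(f(0)) = 4
Difference = 0

0


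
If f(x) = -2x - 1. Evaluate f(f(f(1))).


f(1) = -3
f(-3) = 5
f(5) = -11

-11


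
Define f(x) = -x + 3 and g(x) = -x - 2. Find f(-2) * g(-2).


f(-2) = 5
g(-2) = 0
Product = 0

0


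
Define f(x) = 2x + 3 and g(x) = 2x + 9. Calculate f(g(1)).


g(1) = 11
f(11) = 25

25


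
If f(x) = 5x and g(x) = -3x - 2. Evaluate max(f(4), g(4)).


f(4) = 20
g(4) = -14
max = 20

20


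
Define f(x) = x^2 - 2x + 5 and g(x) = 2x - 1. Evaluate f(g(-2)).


g(-2) = -5
f(-5) = 1*(-5)^2 - 2*(-5) + 5 = 40

40


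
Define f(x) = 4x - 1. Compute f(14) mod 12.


f(14) = 55
55 mod 12 = 7

7


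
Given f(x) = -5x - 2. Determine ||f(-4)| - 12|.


f(-4) = 18
|18| = 18
|18 - 12| = 6

6


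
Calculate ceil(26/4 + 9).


26/4 = 6.5
6.5 + 9 = 15.5
ceil(15.5) = 16

16


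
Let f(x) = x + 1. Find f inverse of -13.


Solve x + 1 = -13
x = (-13 - 1) / 1 = -14

-14


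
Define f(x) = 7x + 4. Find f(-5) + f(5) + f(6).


f(-5) = -31
f(5) = 39
f(6) = 46
Sum = 54

54


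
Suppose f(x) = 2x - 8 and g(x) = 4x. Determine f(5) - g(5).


f(5) = 2
g(5) = 20
Difference = -18

-18


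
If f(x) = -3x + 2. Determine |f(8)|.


f(8) = -22
|-22| = 22

22


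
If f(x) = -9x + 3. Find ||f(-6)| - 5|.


f(-6) = 57
|57| = 57
|57 - 5| = 52

52


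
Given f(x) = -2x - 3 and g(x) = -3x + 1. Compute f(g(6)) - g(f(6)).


f(g(6)) = 31
g(f(6)) = 46
Difference = -15

-15


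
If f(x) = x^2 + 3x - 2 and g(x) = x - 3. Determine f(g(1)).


-4


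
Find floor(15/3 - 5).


15/3 = 5
5 - 5 = 0
floor(0) = 0

0


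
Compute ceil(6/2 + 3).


6/2 = 3
3 + 3 = 6
ceil(6) = 6

6


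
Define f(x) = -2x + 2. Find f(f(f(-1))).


f(-1) = 4
f(4) = -6
f(-6) = 14

14


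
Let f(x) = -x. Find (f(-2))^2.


f(-2) = 2
(2)^2 = 4

4


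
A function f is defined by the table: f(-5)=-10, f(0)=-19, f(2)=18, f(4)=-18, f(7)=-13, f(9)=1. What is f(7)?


-13


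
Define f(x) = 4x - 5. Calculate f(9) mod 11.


9


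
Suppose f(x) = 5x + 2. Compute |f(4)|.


f(4) = 22
|22| = 22

22


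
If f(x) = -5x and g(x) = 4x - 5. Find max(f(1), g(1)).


-1


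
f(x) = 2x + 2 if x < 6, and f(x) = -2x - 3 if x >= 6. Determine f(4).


10


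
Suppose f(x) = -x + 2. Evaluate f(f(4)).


f(4) = -2
f(-2) = 4

4


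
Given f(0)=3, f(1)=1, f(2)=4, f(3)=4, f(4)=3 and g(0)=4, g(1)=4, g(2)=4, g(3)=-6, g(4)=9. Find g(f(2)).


f(2) = 4
g(4) = 9

9


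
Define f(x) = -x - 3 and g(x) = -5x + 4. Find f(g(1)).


g(1) = -1
f(-1) = -2

-2


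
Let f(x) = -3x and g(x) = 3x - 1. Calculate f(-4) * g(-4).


f(-4) = 12
g(-4) = -13
Product = -156

-156


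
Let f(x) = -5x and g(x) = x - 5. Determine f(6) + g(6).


f(6) = -30
g(6) = 1
Sum = -29

-29


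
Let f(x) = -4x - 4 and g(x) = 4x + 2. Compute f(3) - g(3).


f(3) = -16
g(3) = 14
Difference = -30

-30


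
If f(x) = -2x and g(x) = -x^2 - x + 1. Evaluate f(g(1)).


g(1) = -1
f(-1) = 2

2


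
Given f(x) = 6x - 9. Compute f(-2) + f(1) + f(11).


f(-2) = -21
f(1) = -3
f(11) = 57
Sum = 33

33


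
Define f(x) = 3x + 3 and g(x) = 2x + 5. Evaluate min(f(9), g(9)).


f(9) = 30
g(9) = 23
min = 23

23


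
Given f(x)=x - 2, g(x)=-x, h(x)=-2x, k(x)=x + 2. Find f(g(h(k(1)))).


k(1) = 3
h(3) = -6
g(-6) = 6
f(6) = 4

4


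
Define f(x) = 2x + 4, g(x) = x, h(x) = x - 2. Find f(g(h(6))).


h(6) = 4
g(4) = 4
f(4) = 12

12


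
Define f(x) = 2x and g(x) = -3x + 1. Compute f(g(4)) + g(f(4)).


-45


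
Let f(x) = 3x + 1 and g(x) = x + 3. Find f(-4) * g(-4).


f(-4) = -11
g(-4) = -1
Product = 11

11


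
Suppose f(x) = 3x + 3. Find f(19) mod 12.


f(19) = 60
60 mod 12 = 0

0


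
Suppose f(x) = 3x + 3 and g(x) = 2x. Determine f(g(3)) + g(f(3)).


f(g(3)) = 21
g(f(3)) = 24
Sum = 45

45


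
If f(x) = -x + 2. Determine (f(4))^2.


f(4) = -2
(-2)^2 = 4

4


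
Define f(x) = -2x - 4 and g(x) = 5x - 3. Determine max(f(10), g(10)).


f(10) = -24
g(10) = 47
max = 47

47


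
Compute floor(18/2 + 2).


11


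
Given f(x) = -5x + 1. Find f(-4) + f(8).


f(-4) = 21
f(8) = -39
Sum = -18

-18


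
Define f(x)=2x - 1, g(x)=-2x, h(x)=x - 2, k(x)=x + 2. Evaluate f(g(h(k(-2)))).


k(-2) = 0
h(0) = -2
g(-2) = 4
f(4) = 7

7


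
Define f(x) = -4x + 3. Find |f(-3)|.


f(-3) = 15
|15| = 15

15


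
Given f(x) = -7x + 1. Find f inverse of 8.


Solve -7x + 1 = 8
x = (8 - 1) / (-7) = -1

-1


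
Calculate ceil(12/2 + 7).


12/2 = 6
6 + 7 = 13
ceil(13) = 13

13


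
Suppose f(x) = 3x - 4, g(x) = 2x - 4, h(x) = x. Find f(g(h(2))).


h(2) = 2
g(2) = 0
f(0) = -4

-4


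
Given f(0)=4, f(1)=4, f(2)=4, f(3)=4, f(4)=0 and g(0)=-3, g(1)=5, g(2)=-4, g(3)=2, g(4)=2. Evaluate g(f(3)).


f(3) = 4
g(4) = 2

2


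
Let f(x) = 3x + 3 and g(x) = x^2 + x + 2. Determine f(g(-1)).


g(-1) = 2
f(2) = 9

9


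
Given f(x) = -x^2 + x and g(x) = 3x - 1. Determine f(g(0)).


-2


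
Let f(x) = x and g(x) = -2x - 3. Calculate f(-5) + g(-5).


f(-5) = -5
g(-5) = 7
Sum = 2

2


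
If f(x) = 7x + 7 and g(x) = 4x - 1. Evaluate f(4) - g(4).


20


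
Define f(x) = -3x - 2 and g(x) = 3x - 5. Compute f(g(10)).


g(10) = 25
f(25) = -77

-77


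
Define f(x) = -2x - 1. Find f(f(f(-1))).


f(-1) = 1
f(1) = -3
f(-3) = 5

5


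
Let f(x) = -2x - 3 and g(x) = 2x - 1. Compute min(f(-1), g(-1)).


-3


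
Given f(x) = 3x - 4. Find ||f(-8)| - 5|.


f(-8) = -28
|-28| = 28
|28 - 5| = 23

23


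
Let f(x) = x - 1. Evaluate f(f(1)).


f(1) = 0
f(0) = -1

-1


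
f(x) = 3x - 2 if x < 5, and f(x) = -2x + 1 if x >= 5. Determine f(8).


8 satisfies x >= 5
f(8) = -15

-15


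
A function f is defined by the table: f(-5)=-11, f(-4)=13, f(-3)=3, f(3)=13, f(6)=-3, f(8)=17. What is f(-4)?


Reading from the table at x = -4

13


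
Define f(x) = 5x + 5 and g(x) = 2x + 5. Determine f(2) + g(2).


f(2) = 15
g(2) = 9
Sum = 24

24


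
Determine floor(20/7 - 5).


20/7 = 2.8571
2.8571 - 5 = -2.1429
floor(-2.1429) = -3

-3


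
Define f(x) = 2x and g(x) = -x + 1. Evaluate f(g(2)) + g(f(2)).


f(g(2)) = -2
g(f(2)) = -3
Sum = -5

-5


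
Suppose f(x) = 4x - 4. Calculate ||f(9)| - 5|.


f(9) = 32
|32| = 32
|32 - 5| = 27

27


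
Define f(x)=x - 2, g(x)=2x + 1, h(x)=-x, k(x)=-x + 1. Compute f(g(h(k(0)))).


-3


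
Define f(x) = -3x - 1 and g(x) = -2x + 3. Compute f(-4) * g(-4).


f(-4) = 11
g(-4) = 11
Product = 121

121


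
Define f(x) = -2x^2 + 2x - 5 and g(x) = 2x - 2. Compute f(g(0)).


g(0) = -2
f(-2) = (-2)*(-2)^2 + 2*(-2) - 5 = -17

-17


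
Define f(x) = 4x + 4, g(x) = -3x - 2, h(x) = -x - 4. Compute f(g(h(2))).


h(2) = -6
g(-6) = 16
f(16) = 68

68


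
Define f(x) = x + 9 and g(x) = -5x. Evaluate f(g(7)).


-26


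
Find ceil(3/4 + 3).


3/4 = 0.75
0.75 + 3 = 3.75
ceil(3.75) = 4

4


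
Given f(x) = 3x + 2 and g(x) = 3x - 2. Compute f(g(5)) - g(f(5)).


-8


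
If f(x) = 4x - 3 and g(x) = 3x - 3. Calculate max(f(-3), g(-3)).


-12


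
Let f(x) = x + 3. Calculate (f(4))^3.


f(4) = 7
(7)^3 = 343

343


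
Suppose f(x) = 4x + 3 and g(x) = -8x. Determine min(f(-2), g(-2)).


-5


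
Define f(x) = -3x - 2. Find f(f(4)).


f(4) = -14
f(-14) = 40

40


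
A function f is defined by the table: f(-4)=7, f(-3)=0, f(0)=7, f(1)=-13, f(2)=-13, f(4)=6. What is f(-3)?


Reading from the table at x = -3

0


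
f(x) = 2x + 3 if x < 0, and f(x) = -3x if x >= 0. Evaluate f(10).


10 satisfies x >= 0
f(10) = -30

-30


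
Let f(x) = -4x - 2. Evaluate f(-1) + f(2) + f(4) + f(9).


f(-1) = 2
f(2) = -10
f(4) = -18
f(9) = -38
Sum = -64

-64


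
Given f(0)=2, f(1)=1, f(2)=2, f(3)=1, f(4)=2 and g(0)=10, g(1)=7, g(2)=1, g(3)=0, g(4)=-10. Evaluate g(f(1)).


f(1) = 1
g(1) = 7

7


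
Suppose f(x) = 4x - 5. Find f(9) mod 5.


f(9) = 31
31 mod 5 = 1

1


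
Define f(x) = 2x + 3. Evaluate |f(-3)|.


3


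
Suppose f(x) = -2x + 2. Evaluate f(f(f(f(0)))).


-10


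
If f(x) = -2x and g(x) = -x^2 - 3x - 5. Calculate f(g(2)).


g(2) = -15
f(-15) = 30

30


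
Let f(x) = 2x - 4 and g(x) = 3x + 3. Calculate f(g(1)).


g(1) = 6
f(6) = 8

8


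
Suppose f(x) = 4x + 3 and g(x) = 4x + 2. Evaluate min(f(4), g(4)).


f(4) = 19
g(4) = 18
min = 18

18


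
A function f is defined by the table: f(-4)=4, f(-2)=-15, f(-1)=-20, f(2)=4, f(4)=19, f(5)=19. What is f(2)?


Reading from the table at x = 2

4


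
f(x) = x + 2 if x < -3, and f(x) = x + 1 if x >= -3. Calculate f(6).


6 satisfies x >= -3
f(6) = 7

7


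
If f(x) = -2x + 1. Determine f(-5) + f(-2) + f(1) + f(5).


f(-5) = 11
f(-2) = 5
f(1) = -1
f(5) = -9
Sum = 6

6


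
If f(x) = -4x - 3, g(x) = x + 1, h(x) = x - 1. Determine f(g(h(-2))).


h(-2) = -3
g(-3) = -2
f(-2) = 5

5


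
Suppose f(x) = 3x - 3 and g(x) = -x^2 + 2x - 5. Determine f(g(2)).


g(2) = -5
f(-5) = -18

-18


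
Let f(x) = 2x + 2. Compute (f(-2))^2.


4


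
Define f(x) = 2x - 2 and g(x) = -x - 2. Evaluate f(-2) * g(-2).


f(-2) = -6
g(-2) = 0
Product = 0

0


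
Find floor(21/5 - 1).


21/5 = 4.2
4.2 - 1 = 3.2
floor(3.2) = 3

3


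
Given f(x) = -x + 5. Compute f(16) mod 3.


1


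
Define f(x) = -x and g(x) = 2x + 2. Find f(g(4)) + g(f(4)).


f(g(4)) = -10
g(f(4)) = -6
Sum = -16

-16


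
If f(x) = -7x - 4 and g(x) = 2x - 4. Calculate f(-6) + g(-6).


f(-6) = 38
g(-6) = -16
Sum = 22

22


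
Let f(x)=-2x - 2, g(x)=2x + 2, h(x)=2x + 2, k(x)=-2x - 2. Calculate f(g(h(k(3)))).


50


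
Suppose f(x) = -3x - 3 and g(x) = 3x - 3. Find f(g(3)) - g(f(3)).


f(g(3)) = -21
g(f(3)) = -39
Difference = 18

18


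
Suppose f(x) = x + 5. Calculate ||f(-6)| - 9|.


8


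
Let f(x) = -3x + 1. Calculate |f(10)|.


f(10) = -29
|-29| = 29

29


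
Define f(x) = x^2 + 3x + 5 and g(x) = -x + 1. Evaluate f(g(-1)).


15


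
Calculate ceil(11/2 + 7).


11/2 = 5.5
5.5 + 7 = 12.5
ceil(12.5) = 13

13


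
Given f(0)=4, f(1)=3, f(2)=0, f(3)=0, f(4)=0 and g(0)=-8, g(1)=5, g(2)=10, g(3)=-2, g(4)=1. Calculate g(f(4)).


f(4) = 0
g(0) = -8

-8


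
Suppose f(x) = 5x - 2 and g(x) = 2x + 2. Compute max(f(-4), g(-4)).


-6


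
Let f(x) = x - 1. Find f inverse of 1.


Solve x - 1 = 1
x = (1 + 1) / 1 = 2

2


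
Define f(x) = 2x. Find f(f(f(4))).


f(4) = 8
f(8) = 16
f(16) = 32

32


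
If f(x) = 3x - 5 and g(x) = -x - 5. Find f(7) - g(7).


f(7) = 16
g(7) = -12
Difference = 28

28


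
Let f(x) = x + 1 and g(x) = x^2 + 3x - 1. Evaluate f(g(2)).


g(2) = 9
f(9) = 10

10


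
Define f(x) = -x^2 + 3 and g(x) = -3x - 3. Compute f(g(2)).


g(2) = -9
f(-9) = (-1)*(-9)^2 + 3 = -78

-78


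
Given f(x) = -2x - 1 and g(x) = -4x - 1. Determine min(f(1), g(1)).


-5


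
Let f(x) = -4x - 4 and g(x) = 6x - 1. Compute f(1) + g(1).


f(1) = -8
g(1) = 5
Sum = -3

-3


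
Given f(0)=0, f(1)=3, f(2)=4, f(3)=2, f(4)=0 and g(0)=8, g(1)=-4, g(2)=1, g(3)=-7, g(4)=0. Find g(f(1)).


f(1) = 3
g(3) = -7

-7


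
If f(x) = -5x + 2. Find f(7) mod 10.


f(7) = -33
-33 mod 10 = 7

7


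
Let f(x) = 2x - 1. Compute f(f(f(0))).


f(0) = -1
f(-1) = -3
f(-3) = -7

-7


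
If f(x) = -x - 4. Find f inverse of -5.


1


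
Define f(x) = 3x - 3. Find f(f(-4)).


-48


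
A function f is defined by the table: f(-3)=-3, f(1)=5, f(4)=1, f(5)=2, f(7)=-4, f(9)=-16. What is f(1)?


Reading from the table at x = 1

5


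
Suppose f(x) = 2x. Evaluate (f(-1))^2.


f(-1) = -2
(-2)^2 = 4

4


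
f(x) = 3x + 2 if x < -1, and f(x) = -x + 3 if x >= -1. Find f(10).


-7


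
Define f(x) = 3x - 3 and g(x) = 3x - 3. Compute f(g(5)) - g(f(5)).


0


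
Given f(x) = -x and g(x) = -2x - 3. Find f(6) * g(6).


90


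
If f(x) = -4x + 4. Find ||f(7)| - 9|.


15


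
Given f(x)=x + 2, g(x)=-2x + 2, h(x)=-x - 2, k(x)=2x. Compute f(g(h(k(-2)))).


k(-2) = -4
h(-4) = 2
g(2) = -2
f(-2) = 0

0


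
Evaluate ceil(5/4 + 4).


5/4 = 1.25
1.25 + 4 = 5.25
ceil(5.25) = 6

6


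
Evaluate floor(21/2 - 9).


1


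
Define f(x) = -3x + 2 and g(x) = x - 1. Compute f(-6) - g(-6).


f(-6) = 20
g(-6) = -7
Difference = 27

27


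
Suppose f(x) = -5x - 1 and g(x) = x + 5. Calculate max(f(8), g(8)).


f(8) = -41
g(8) = 13
max = 13

13


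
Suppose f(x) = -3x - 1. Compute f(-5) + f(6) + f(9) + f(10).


f(-5) = 14
f(6) = -19
f(9) = -28
f(10) = -31
Sum = -64

-64


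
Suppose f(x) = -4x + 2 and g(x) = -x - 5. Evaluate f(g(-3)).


g(-3) = -2
f(-2) = 10

10


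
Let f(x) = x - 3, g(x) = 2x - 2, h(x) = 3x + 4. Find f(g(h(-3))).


h(-3) = -5
g(-5) = -12
f(-12) = -15

-15


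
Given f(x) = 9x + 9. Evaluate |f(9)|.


f(9) = 90
|90| = 90

90


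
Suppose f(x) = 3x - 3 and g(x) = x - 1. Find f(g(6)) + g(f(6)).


f(g(6)) = 12
g(f(6)) = 14
Sum = 26

26


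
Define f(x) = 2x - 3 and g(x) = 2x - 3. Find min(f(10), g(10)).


f(10) = 17
g(10) = 17
min = 17

17


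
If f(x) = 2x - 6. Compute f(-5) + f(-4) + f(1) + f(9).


f(-5) = -16
f(-4) = -14
f(1) = -4
f(9) = 12
Sum = -22

-22


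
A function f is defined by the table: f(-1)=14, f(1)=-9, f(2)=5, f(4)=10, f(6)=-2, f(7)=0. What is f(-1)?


14


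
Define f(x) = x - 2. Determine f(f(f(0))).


-6


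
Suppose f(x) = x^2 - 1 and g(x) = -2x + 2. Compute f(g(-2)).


35


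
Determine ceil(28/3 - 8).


28/3 = 9.3333
9.3333 - 8 = 1.3333
ceil(1.3333) = 2

2


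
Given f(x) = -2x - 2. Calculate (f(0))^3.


f(0) = -2
(-2)^3 = -8

-8


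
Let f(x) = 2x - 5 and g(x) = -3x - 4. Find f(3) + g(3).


f(3) = 1
g(3) = -13
Sum = -12

-12


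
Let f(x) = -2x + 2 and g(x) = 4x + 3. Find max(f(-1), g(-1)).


f(-1) = 4
g(-1) = -1
max = 4

4


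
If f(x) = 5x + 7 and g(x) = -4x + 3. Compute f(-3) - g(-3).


f(-3) = -8
g(-3) = 15
Difference = -23

-23


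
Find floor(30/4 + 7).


30/4 = 7.5
7.5 + 7 = 14.5
floor(14.5) = 14

14


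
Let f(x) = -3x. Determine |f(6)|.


f(6) = -18
|-18| = 18

18


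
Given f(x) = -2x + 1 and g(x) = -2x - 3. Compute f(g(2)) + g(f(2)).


f(g(2)) = 15
g(f(2)) = 3
Sum = 18

18


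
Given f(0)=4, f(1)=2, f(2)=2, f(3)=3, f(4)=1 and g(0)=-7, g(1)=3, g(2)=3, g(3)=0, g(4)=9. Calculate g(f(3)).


f(3) = 3
g(3) = 0

0


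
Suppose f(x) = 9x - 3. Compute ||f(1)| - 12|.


f(1) = 6
|6| = 6
|6 - 12| = 6

6


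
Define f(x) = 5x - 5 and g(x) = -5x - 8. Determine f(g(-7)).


g(-7) = 27
f(27) = 130

130


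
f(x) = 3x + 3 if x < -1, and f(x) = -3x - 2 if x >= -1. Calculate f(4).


4 satisfies x >= -1
f(4) = -14

-14


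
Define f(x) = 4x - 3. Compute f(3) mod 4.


f(3) = 9
9 mod 4 = 1

1


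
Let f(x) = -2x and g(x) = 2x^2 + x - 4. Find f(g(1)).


g(1) = -1
f(-1) = 2

2


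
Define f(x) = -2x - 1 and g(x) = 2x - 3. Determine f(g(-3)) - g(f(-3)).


f(g(-3)) = 17
g(f(-3)) = 7
Difference = 10

10


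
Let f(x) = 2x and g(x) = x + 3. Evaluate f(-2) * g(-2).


f(-2) = -4
g(-2) = 1
Product = -4

-4


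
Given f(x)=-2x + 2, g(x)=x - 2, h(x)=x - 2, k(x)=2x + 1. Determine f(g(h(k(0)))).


8


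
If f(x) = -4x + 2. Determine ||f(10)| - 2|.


f(10) = -38
|-38| = 38
|38 - 2| = 36

36


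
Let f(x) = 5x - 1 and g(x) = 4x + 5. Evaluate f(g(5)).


124


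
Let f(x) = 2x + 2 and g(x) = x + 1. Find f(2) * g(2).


18


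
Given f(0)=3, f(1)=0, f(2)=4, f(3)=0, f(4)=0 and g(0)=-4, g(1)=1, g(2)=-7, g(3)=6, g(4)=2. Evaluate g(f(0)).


f(0) = 3
g(3) = 6

6


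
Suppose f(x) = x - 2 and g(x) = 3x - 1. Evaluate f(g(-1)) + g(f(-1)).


f(g(-1)) = -6
g(f(-1)) = -10
Sum = -16

-16


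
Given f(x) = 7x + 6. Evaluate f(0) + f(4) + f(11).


123


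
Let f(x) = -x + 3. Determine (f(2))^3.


f(2) = 1
(1)^3 = 1

1


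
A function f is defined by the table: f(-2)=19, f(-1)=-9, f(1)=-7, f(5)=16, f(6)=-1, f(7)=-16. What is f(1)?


Reading from the table at x = 1

-7


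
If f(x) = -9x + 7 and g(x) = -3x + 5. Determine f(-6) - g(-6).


38


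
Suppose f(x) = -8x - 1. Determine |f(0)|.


f(0) = -1
|-1| = 1

1


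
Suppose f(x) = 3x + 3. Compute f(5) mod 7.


f(5) = 18
18 mod 7 = 4

4


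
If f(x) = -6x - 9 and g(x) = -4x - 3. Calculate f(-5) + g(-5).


f(-5) = 21
g(-5) = 17
Sum = 38

38


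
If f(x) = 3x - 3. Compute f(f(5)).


f(5) = 12
f(12) = 33

33


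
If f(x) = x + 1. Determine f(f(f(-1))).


f(-1) = 0
f(0) = 1
f(1) = 2

2


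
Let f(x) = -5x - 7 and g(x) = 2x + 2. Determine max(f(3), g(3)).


f(3) = -22
g(3) = 8
max = 8

8


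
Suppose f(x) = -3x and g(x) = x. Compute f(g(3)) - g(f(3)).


f(g(3)) = -9
g(f(3)) = -9
Difference = 0

0


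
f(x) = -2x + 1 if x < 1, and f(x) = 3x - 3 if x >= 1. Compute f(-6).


13


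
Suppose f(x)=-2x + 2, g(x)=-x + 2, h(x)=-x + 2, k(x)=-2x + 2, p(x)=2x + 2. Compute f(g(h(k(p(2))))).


p(2) = 6
k(6) = -10
h(-10) = 12
g(12) = -10
f(-10) = 22

22


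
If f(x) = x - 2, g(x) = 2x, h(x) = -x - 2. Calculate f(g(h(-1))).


h(-1) = -1
g(-1) = -2
f(-2) = -4

-4


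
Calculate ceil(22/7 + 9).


13


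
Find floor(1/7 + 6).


1/7 = 0.1429
0.1429 + 6 = 6.1429
floor(6.1429) = 6

6


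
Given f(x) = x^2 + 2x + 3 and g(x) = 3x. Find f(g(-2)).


g(-2) = -6
f(-6) = 1*(-6)^2 + 2*(-6) + 3 = 27

27


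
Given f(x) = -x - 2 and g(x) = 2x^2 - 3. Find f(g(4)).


g(4) = 29
f(29) = -31

-31


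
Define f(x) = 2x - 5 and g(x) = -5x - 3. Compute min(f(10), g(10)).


f(10) = 15
g(10) = -53
min = -53

-53


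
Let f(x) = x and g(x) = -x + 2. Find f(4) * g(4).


f(4) = 4
g(4) = -2
Product = -8

-8


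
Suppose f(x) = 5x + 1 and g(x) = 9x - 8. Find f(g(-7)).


g(-7) = -71
f(-71) = -354

-354


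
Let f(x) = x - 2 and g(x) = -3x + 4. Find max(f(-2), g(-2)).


f(-2) = -4
g(-2) = 10
max = 10

10


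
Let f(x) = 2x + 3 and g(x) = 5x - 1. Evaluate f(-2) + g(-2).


f(-2) = -1
g(-2) = -11
Sum = -12

-12


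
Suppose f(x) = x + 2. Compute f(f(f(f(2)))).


f(2) = 4
f(4) = 6
f(6) = 8
f(8) = 10

10


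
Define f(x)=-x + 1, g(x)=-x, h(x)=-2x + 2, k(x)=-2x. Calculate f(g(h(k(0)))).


k(0) = 0
h(0) = 2
g(2) = -2
f(-2) = 3

3


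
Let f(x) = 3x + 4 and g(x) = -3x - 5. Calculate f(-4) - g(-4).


f(-4) = -8
g(-4) = 7
Difference = -15

-15


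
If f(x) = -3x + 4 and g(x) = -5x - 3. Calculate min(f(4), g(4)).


-23


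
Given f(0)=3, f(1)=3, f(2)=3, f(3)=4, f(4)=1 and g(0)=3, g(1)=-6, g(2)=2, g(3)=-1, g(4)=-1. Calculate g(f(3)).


f(3) = 4
g(4) = -1

-1


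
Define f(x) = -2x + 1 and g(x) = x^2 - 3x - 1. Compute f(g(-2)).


g(-2) = 9
f(9) = -17

-17


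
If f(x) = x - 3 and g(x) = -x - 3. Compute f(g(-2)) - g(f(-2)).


f(g(-2)) = -4
g(f(-2)) = 2
Difference = -6

-6


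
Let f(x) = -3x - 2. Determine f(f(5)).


f(5) = -17
f(-17) = 49

49


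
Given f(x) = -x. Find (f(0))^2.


f(0) = 0
(0)^2 = 0

0


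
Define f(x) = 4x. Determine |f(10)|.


f(10) = 40
|40| = 40

40


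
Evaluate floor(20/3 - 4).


20/3 = 6.6667
6.6667 - 4 = 2.6667
floor(2.6667) = 2

2


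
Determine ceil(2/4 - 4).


2/4 = 0.5
0.5 - 4 = -3.5
ceil(-3.5) = -3

-3


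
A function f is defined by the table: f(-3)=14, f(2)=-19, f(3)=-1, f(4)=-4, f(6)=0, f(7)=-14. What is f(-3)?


Reading from the table at x = -3

14


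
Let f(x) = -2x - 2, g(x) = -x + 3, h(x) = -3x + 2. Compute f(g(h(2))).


-16


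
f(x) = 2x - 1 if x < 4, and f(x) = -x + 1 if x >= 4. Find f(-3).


-3 satisfies x < 4
f(-3) = -7

-7


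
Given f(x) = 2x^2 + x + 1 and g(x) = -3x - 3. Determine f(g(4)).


436


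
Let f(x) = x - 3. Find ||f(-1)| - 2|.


f(-1) = -4
|-4| = 4
|4 - 2| = 2

2


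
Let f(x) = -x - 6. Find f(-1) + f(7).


f(-1) = -5
f(7) = -13
Sum = -18

-18


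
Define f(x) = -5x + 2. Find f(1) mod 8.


f(1) = -3
-3 mod 8 = 5

5


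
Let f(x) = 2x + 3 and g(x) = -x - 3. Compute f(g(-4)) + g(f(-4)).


f(g(-4)) = 5
g(f(-4)) = 2
Sum = 7

7


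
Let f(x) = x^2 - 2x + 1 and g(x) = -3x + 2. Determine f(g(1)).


g(1) = -1
f(-1) = 1*(-1)^2 - 2*(-1) + 1 = 4

4


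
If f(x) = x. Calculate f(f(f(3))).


f(3) = 3
f(3) = 3
f(3) = 3

3


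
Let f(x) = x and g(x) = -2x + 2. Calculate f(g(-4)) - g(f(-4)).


f(g(-4)) = 10
g(f(-4)) = 10
Difference = 0

0


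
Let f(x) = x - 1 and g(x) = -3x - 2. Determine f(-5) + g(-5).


7


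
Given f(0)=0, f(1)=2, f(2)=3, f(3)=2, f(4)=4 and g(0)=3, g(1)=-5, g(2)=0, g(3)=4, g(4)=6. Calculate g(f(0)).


f(0) = 0
g(0) = 3

3


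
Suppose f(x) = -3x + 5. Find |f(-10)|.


f(-10) = 35
|35| = 35

35


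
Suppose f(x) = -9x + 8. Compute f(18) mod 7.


f(18) = -154
-154 mod 7 = 0

0


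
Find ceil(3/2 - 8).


-6


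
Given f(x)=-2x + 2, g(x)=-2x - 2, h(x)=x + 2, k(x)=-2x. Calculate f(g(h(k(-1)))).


k(-1) = 2
h(2) = 4
g(4) = -10
f(-10) = 22

22


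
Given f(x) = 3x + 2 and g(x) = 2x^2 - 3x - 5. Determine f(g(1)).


g(1) = -6
f(-6) = -16

-16


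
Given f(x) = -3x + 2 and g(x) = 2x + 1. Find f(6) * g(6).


f(6) = -16
g(6) = 13
Product = -208

-208


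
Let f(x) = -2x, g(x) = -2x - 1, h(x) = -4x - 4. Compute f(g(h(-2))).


h(-2) = 4
g(4) = -9
f(-9) = 18

18


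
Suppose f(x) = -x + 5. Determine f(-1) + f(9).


f(-1) = 6
f(9) = -4
Sum = 2

2


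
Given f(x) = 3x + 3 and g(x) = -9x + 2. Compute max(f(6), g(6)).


f(6) = 21
g(6) = -52
max = 21

21


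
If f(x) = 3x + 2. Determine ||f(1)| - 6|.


f(1) = 5
|5| = 5
|5 - 6| = 1

1


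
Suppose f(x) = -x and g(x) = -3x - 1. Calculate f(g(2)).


g(2) = -7
f(-7) = 7

7


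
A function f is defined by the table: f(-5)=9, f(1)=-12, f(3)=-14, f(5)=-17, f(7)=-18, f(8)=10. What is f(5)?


Reading from the table at x = 5

-17


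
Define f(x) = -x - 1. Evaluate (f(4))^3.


-125


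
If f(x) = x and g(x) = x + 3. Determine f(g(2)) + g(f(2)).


f(g(2)) = 5
g(f(2)) = 5
Sum = 10

10


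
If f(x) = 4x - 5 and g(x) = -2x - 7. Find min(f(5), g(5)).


f(5) = 15
g(5) = -17
min = -17

-17


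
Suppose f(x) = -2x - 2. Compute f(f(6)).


26


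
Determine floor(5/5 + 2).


5/5 = 1
1 + 2 = 3
floor(3) = 3

3


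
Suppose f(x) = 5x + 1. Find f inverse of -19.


Solve 5x + 1 = -19
x = (-19 - 1) / 5 = -4

-4


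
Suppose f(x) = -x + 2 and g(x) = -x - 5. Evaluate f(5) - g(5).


f(5) = -3
g(5) = -10
Difference = 7

7


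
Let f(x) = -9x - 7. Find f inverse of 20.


Solve -9x - 7 = 20
x = (20 + 7) / (-9) = -3

-3


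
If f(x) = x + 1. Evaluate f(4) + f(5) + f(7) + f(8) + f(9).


f(4) = 5
f(5) = 6
f(7) = 8
f(8) = 9
f(9) = 10
Sum = 38

38


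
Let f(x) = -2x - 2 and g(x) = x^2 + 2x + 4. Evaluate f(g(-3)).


g(-3) = 7
f(7) = -16

-16


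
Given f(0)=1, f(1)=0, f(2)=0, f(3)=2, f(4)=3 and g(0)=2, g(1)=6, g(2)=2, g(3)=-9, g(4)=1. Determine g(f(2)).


f(2) = 0
g(0) = 2

2


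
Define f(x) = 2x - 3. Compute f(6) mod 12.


f(6) = 9
9 mod 12 = 9

9


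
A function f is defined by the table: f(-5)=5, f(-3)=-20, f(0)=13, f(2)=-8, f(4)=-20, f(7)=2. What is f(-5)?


Reading from the table at x = -5

5


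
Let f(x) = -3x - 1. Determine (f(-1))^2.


f(-1) = 2
(2)^2 = 4

4


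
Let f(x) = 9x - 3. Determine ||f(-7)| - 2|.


64


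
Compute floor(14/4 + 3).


14/4 = 3.5
3.5 + 3 = 6.5
floor(6.5) = 6

6
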